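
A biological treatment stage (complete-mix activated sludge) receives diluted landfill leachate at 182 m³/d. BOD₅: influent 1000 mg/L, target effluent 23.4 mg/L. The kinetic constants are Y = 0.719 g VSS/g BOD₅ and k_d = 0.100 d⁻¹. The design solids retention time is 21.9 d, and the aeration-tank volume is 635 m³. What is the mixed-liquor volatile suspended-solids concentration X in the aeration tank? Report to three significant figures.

From V·X·(1 + k_d·θ_c) = Y·Q·(S₀ − S)·θ_c: X = 0.719 × 182 × (1000 − 23.4) × 21.9 / [635 × (1 + 0.100 × 21.9)] = 1382 mg/L.

X ≈ 1380 mg/L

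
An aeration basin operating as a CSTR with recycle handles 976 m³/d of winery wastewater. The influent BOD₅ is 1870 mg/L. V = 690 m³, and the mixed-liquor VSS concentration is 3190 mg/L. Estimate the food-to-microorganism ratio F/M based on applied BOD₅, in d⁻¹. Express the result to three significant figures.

Food-to-microorganism ratio F/M = Q S₀ / (V X) = 976 × 1870 / (690.0 × 3190) = 0.8292 d⁻¹.

F/M ≈ 0.829 d⁻¹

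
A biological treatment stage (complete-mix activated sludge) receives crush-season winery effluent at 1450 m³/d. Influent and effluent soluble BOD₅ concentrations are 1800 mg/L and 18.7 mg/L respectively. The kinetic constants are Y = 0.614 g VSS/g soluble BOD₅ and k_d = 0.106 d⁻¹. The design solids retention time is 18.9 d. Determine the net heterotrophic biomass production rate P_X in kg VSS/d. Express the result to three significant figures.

P_X ≈ 528 kg VSS/d

Observed yield with endogenous decay: Y_obs = Y / (1 + k_d·θ_c) = 0.614 / (1 + 0.106 × 18.9) = 0.614 / 3.003 = 0.2044 g VSS/g soluble BOD₅.
Substrate removed = Q·(S₀ − S) = 1450 m³/d × (1800 − 18.7) g/m³ = 2.58×10^6 g/d = 2583 kg/d.
So the net sludge growth is P_X = 0.2044 × 2583 = 528.0 kg VSS/d.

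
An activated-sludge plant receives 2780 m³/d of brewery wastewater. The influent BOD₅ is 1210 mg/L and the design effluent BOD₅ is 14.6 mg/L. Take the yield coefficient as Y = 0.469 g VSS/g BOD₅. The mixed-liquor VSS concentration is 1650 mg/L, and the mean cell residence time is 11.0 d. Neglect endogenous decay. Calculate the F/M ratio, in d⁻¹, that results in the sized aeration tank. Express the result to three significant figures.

With k_d = 0 the design equation reduces to V = Y Q (S₀−S) θ_c / X = 0.469 × 2780 × (1210 − 14.6) × 11.0 / 1650 = 10391 m³.
F/M = Q·S₀ / (V·X) = 2780 × 1210 / (10391 × 1650) = 0.1962 g BOD₅·(g VSS·d)⁻¹.

F/M ≈ 0.196 d⁻¹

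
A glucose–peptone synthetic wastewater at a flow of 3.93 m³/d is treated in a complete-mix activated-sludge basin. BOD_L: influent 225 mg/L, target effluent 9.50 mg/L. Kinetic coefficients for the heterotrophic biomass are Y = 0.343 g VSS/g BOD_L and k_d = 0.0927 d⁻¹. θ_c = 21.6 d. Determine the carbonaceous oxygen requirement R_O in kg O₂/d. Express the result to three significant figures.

R_O ≈ 0.710 kg O₂/d

Y_obs = Y / (1 + k_d θ_c) = 0.343 / (1 + 0.0927 × 21.6) = 0.343 / 3.002 = 0.1142.
Q·(S₀ − S) = 3.93 × (225 − 9.50) × 10⁻³ = 0.8469 kg/d removed.
P_X = Y_obs·Q·(S₀ − S) = 0.1142 × 0.8469 = 0.09676 kg VSS/d.
R_O = Q·ΔS − 1.42 P_X = 0.8469 − 0.1374 = 0.7095 kg O₂/d.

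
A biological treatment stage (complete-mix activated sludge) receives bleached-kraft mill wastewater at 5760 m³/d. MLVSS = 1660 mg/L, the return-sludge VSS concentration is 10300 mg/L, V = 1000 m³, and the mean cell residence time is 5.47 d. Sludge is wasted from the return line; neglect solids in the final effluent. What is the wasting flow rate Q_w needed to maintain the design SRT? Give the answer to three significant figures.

Wasting from the return line (neglecting effluent solids): Q_w = V·X / (θ_c·X_r) = 1000 × 1660 / (5.47 × 10300) = 29.46 m³/d.

Q_w ≈ 29.5 m³/d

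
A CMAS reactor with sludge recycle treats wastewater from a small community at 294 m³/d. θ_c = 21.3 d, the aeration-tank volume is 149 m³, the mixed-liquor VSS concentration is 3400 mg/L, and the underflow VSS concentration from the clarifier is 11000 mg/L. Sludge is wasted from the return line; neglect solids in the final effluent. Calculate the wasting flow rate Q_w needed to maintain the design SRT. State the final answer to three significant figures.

Q_w ≈ 2.16 m³/d

θ_c = V·X/(Q_w·X_r) when wasting from the recycle, so Q_w = V·X/(θ_c·X_r) = 149.0 × 3400 / (21.3 × 11000) = 2.162 m³/d.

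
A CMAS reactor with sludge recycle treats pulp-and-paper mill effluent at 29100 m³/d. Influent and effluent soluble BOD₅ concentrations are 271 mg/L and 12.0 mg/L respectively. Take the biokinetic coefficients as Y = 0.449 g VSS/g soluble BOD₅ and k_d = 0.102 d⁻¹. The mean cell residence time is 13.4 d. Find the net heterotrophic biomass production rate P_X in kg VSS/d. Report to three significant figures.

P_X ≈ 1430 kg VSS/d

Observed yield with endogenous decay: Y_obs = Y / (1 + k_d·θ_c) = 0.449 / (1 + 0.102 × 13.4) = 0.449 / 2.367 = 0.1897 g VSS/g soluble BOD₅.
Q·(S₀ − S) = 29100 × (271 − 12.0) × 10⁻³ = 7537 kg/d removed.
So the net sludge growth is P_X = 0.1897 × 7537 = 1430 kg VSS/d.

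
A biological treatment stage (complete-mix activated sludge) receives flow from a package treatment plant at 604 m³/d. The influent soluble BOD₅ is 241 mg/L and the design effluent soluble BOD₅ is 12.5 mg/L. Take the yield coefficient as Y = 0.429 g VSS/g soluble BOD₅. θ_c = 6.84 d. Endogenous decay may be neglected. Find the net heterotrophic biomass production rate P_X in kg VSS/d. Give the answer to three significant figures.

With endogenous decay neglected, the observed yield equals the true yield: Y_obs = Y = 0.429 g VSS/g soluble BOD₅.
ΔS = 241 − 12.5 = 228.5 mg/L, so the substrate removal rate is 604 × 228.5/1000 = 138.0 kg soluble BOD₅/d.
Net biomass production P_X = Y_obs × Q·(S₀ − S) = 0.4290 × 138.0 = 59.21 kg VSS/d.

P_X ≈ 59.2 kg VSS/d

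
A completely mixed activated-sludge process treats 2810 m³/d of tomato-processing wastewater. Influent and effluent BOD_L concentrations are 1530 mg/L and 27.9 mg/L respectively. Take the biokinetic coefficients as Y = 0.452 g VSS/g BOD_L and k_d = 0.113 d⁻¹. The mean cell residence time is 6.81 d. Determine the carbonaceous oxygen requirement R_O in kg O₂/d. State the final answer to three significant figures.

Y_obs = Y / (1 + k_d θ_c) = 0.452 / (1 + 0.113 × 6.81) = 0.452 / 1.770 = 0.2554.
Mass of BOD_L removed per day: Q(S₀ − S) = 2810 × 1502 g/m³ = 4221 kg/d.
P_X = Y_obs·Q·(S₀ − S) = 0.2554 × 4221 = 1078 kg VSS/d.
Carbonaceous O₂ demand = substrate oxidised − cell-mass equivalent = 4221 − 1.42 × 1078 = 2690 kg O₂/d.

R_O ≈ 2690 kg O₂/d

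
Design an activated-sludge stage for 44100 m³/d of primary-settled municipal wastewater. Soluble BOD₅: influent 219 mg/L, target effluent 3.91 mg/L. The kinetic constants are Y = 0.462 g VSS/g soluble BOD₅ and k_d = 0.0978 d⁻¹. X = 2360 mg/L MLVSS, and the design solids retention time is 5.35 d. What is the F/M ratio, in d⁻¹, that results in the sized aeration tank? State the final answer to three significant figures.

F/M ≈ 0.627 d⁻¹

Rearranging the biomass balance for a CMAS with decay, V = Y·Q·ΔS·θ_c / [X·(1+k_d θ_c)] = 0.462 × 44100 × (219 − 3.91) × 5.35 / [2360 × (1 + 0.0978 × 5.35)] = 2.34×10^7 / 3595 = 6522 m³.
F/M = applied load / biomass = Q·S₀/(V·X) = 44100 × 219 / (6522 × 2360) = 0.6275 d⁻¹.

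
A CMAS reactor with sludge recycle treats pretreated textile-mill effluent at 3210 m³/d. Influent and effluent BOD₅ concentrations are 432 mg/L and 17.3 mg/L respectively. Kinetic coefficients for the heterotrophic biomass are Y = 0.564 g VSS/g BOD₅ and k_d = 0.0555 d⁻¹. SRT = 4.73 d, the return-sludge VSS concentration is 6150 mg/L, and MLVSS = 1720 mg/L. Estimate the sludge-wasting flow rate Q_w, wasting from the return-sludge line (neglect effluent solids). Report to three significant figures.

Q_w ≈ 96.7 m³/d

Rearranging the biomass balance for a CMAS with decay, V = Y·Q·ΔS·θ_c / [X·(1+k_d θ_c)] = 0.564 × 3210 × (432 − 17.3) × 4.73 / [1720 × (1 + 0.0555 × 4.73)] = 3.55×10^6 / 2172 = 1635 m³.
Wasting from the return line (neglecting effluent solids): Q_w = V·X / (θ_c·X_r) = 1635 × 1720 / (4.73 × 6150) = 96.70 m³/d.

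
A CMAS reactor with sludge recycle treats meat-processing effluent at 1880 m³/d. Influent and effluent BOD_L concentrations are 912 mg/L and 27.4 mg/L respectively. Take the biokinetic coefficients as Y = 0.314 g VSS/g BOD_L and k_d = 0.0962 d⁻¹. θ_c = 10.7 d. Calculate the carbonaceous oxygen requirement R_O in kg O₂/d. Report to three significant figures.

R_O ≈ 1300 kg O₂/d

The observed yield is Y_obs = Y/(1 + k_d·θ_c) = 0.314 / (1 + 0.0962 × 10.7) = 0.314 / 2.029 = 0.1547 g VSS per g BOD_L removed.
Q·(S₀ − S) = 1880 × (912 − 27.4) × 10⁻³ = 1663 kg/d removed.
P_X = Y_obs·Q·(S₀ − S) = 0.1547 × 1663 = 257.3 kg VSS/d.
R_O = Q·ΔS − 1.42 P_X = 1663 − 365.4 = 1298 kg O₂/d.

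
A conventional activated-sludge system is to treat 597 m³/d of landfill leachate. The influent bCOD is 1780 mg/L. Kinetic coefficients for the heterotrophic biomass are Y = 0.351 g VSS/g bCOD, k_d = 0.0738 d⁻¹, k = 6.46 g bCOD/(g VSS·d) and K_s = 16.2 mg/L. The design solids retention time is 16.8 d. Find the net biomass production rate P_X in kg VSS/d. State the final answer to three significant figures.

For a completely mixed reactor with recycle the Lawrence–McCarty relation gives S = K_s·(1 + k_d·θ_c) / [θ_c·(Y·k − k_d) − 1] = 16.2 × (1 + 0.0738 × 16.8) / [16.8 × (0.351 × 6.46 − 0.0738) − 1] = 36.29 / 35.85 = 1.012 mg/L.
The observed yield is Y_obs = Y/(1 + k_d·θ_c) = 0.351 / (1 + 0.0738 × 16.8) = 0.351 / 2.240 = 0.1567 g VSS per g bCOD removed.
ΔS = 1780 − 1.01 = 1779 mg/L, so the substrate removal rate is 597 × 1779/1000 = 1062 kg bCOD/d.
So the net sludge growth is P_X = 0.1567 × 1062 = 166.4 kg VSS/d.

P_X ≈ 166 kg VSS/d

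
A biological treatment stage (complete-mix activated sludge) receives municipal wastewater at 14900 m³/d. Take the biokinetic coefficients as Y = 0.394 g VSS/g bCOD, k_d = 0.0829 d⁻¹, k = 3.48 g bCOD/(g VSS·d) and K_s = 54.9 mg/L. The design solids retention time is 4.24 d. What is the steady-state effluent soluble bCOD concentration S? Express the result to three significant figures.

S ≈ 16.6 mg/L

For a completely mixed reactor with recycle the Lawrence–McCarty relation gives S = K_s·(1 + k_d·θ_c) / [θ_c·(Y·k − k_d) − 1] = 54.9 × (1 + 0.0829 × 4.24) / [4.24 × (0.394 × 3.48 − 0.0829) − 1] = 74.20 / 4.462 = 16.63 mg/L.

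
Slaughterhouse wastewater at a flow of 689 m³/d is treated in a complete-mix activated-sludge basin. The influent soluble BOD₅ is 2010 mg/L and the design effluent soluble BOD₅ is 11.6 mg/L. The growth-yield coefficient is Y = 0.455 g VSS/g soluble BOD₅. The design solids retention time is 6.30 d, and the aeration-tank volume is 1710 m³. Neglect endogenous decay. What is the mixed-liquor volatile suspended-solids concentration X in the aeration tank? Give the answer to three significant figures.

Without decay, X = Y Q (S₀−S) θ_c / V = 0.455 × 689 × (2010 − 11.6) × 6.30 / 1710 = 2308 mg/L.

X ≈ 2310 mg/L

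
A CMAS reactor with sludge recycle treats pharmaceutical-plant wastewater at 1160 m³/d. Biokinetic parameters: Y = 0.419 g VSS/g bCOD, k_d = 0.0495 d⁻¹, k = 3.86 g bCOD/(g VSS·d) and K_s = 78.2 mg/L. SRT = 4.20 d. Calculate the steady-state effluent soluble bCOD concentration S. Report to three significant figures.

S ≈ 16.9 mg/L

From the Monod/SRT balance for a CMAS, S = K_s·(1+k_d θ_c)/[θ_c·(Y k − k_d) − 1] = 78.2 × (1 + 0.0495 × 4.20) / [4.20 × (0.419 × 3.86 − 0.0495) − 1] = 94.46 / 5.585 = 16.91 mg/L.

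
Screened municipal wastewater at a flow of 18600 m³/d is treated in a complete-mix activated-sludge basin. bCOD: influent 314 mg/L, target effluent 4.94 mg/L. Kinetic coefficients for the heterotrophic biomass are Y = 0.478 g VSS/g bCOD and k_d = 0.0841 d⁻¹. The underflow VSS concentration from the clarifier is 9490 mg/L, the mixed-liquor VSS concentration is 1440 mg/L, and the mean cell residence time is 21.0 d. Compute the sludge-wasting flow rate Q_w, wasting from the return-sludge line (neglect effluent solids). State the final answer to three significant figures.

Q_w ≈ 105 m³/d

Steady-state biomass mass balance: V·X·(1 + k_d·θ_c) = Y·Q·(S₀ − S)·θ_c, so V = 0.478 × 18600 × (314 − 4.94) × 21.0 / [1440 × (1 + 0.0841 × 21.0)] = 5.77×10^7 / 3983 = 14487 m³.
θ_c = V·X/(Q_w·X_r) when wasting from the recycle, so Q_w = V·X/(θ_c·X_r) = 14487 × 1440 / (21.0 × 9490) = 104.7 m³/d.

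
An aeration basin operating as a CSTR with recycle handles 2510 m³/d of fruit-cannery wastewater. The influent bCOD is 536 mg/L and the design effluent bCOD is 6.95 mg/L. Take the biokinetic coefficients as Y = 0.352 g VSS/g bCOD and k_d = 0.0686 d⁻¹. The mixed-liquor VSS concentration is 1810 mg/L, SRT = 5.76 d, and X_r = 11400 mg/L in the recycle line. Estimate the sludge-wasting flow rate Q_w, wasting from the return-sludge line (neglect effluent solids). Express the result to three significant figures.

Rearranging the biomass balance for a CMAS with decay, V = Y·Q·ΔS·θ_c / [X·(1+k_d θ_c)] = 0.352 × 2510 × (536 − 6.95) × 5.76 / [1810 × (1 + 0.0686 × 5.76)] = 2.69×10^6 / 2525 = 1066 m³.
Q_w = (V·X)/(θ_c X_r) = 1066 × 1810 / (5.76 × 11400) = 29.39 m³/d.

Q_w ≈ 29.4 m³/d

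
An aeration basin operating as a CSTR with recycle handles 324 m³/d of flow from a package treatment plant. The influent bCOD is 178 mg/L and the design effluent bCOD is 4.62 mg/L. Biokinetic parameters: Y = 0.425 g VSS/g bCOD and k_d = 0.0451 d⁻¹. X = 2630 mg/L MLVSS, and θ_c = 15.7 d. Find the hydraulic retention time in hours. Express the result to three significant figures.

τ ≈ 6.18 h

From the SRT design equation V = Y Q (S₀−S) θ_c / [X (1 + k_d θ_c)] = 0.425 × 324 × (178 − 4.62) × 15.7 / [2630 × (1 + 0.0451 × 15.7)] = 3.75×10^5 / 4492 = 83.44 m³.
HRT = V/Q = 83.44 m³ / 324 m³·d⁻¹ = 0.2575 d × 24 = 6.181 h.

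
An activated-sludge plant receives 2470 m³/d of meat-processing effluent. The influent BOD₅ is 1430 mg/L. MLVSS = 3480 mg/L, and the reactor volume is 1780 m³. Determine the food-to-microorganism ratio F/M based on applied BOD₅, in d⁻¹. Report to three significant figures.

F/M ≈ 0.570 d⁻¹

F/M = Q·S₀ / (V·X) = 2470 × 1430 / (1780 × 3480) = 0.5702 g BOD₅·(g VSS·d)⁻¹.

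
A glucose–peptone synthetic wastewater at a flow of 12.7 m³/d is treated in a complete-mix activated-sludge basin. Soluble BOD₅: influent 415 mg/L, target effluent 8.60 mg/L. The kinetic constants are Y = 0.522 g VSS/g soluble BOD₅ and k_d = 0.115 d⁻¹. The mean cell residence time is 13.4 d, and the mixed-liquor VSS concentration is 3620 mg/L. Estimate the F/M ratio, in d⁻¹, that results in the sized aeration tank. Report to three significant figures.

F/M ≈ 0.371 d⁻¹

From the SRT design equation V = Y Q (S₀−S) θ_c / [X (1 + k_d θ_c)] = 0.522 × 12.7 × (415 − 8.60) × 13.4 / [3620 × (1 + 0.115 × 13.4)] = 3.61×10^4 / 9198 = 3.925 m³.
F/M = Q·S₀ / (V·X) = 12.7 × 415 / (3.925 × 3620) = 0.3710 g soluble BOD₅·(g VSS·d)⁻¹.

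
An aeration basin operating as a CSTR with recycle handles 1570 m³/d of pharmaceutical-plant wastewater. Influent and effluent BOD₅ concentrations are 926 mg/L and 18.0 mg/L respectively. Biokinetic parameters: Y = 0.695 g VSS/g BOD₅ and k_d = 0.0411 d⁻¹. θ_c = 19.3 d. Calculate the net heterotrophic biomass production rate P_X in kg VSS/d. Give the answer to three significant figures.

Observed yield with endogenous decay: Y_obs = Y / (1 + k_d·θ_c) = 0.695 / (1 + 0.0411 × 19.3) = 0.695 / 1.793 = 0.3876 g VSS/g BOD₅.
ΔS = 926 − 18.0 = 908.0 mg/L, so the substrate removal rate is 1570 × 908.0/1000 = 1426 kg BOD₅/d.
Net biomass production P_X = Y_obs × Q·(S₀ − S) = 0.3876 × 1426 = 552.5 kg VSS/d.

P_X ≈ 553 kg VSS/d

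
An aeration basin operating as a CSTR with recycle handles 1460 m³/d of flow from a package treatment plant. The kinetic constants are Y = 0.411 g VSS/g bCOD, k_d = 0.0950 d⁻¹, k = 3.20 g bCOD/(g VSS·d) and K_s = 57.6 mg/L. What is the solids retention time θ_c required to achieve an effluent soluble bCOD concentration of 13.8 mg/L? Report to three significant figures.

Specific growth rate at S = 13.8 mg/L: μ = YkS/(K_s+S) = 0.411·3.20·13.8/(57.6+13.8) = 0.2542 d⁻¹.
Then 1/θ_c = μ − k_d = 0.2542 − 0.0950 = 0.1592 d⁻¹, giving θ_c = 6.281 d.

θ_c ≈ 6.28 d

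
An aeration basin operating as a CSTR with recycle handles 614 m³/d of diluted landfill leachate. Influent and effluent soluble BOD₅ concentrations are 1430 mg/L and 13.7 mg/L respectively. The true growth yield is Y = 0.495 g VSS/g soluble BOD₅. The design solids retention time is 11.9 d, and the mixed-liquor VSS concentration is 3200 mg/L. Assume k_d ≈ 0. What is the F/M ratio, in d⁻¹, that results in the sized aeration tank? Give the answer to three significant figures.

Biomass mass balance (decay neglected): V·X = Y·Q·(S₀ − S)·θ_c, so V = 0.495 × 614 × (1430 − 13.7) × 11.9 / 3200 = 1601 m³.
Food-to-microorganism ratio F/M = Q S₀ / (V X) = 614 × 1430 / (1601 × 3200) = 0.1714 d⁻¹.

F/M ≈ 0.171 d⁻¹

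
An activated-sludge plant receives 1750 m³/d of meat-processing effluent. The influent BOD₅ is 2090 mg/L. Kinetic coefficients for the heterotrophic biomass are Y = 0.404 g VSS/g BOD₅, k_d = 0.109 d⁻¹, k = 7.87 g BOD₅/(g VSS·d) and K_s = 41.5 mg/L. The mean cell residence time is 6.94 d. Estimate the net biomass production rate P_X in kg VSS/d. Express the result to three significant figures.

From the Monod/SRT balance for a CMAS, S = K_s·(1+k_d θ_c)/[θ_c·(Y k − k_d) − 1] = 41.5 × (1 + 0.109 × 6.94) / [6.94 × (0.404 × 7.87 − 0.109) − 1] = 72.89 / 20.31 = 3.589 mg/L.
Y_obs = Y / (1 + k_d θ_c) = 0.404 / (1 + 0.109 × 6.94) = 0.404 / 1.756 = 0.2300.
Q·(S₀ − S) = 1750 × (2090 − 3.59) × 10⁻³ = 3651 kg/d removed.
P_X = Y_obs · Q(S₀ − S) = 0.2300 × 3651 = 839.8 kg VSS/d.

P_X ≈ 840 kg VSS/d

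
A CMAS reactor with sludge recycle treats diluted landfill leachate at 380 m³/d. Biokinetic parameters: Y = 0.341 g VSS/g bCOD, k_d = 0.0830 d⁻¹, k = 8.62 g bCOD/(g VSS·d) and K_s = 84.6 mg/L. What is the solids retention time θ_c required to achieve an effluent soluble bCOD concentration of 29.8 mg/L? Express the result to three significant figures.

At the target effluent, Y k S/(K_s+S) = 0.341×8.62×29.8/114.4 = 0.7657 d⁻¹.
θ_c = 1/(μ − k_d) = 1/(0.7657 − 0.0830) = 1/0.6827 = 1.465 d.

θ_c ≈ 1.46 d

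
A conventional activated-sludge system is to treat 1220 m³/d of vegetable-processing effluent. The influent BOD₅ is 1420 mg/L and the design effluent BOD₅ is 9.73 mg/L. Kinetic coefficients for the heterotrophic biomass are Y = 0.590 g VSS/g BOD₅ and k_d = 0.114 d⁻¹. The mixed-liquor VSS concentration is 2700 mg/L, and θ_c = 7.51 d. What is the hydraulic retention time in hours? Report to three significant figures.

τ ≈ 29.9 h

Rearranging the biomass balance for a CMAS with decay, V = Y·Q·ΔS·θ_c / [X·(1+k_d θ_c)] = 0.590 × 1220 × (1420 − 9.73) × 7.51 / [2700 × (1 + 0.114 × 7.51)] = 7.62×10^6 / 5012 = 1521 m³.
HRT = V/Q = 1521 m³ / 1220 m³·d⁻¹ = 1.247 d × 24 = 29.92 h.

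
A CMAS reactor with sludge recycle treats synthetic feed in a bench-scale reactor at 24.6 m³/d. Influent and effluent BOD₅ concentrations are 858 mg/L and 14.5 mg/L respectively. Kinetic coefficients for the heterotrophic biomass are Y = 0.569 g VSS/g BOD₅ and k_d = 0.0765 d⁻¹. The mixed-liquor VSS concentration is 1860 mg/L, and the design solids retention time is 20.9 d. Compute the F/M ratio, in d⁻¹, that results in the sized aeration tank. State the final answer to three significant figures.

F/M ≈ 0.222 d⁻¹

Steady-state biomass mass balance: V·X·(1 + k_d·θ_c) = Y·Q·(S₀ − S)·θ_c, so V = 0.569 × 24.6 × (858 − 14.5) × 20.9 / [1860 × (1 + 0.0765 × 20.9)] = 2.47×10^5 / 4834 = 51.05 m³.
F/M = applied load / biomass = Q·S₀/(V·X) = 24.6 × 858 / (51.05 × 1860) = 0.2223 d⁻¹.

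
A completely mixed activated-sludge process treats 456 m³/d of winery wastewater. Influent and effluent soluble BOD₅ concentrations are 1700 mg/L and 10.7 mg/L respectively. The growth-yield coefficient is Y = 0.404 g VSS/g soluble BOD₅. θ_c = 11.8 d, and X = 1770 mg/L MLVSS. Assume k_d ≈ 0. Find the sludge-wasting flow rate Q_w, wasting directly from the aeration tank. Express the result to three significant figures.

V·X = Y·Q·ΔS·θ_c gives V = 0.404 × 456 × (1700 − 10.7) × 11.8 / 1770 = 2075 m³.
With mixed-liquor wasting, θ_c = V/Q_w, so Q_w = V/θ_c = 2075/11.8 = 175.8 m³/d.

Q_w ≈ 176 m³/d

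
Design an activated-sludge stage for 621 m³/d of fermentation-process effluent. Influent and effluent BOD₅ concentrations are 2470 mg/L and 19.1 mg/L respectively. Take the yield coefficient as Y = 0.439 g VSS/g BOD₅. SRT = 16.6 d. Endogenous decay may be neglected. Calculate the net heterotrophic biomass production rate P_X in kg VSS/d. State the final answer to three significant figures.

P_X ≈ 668 kg VSS/d

Since k_d ≈ 0, Y_obs = Y = 0.439 g VSS/g BOD₅.
Substrate removed = Q·(S₀ − S) = 621 m³/d × (2470 − 19.1) g/m³ = 1.52×10^6 g/d = 1522 kg/d.
So the net sludge growth is P_X = 0.4390 × 1522 = 668.2 kg VSS/d.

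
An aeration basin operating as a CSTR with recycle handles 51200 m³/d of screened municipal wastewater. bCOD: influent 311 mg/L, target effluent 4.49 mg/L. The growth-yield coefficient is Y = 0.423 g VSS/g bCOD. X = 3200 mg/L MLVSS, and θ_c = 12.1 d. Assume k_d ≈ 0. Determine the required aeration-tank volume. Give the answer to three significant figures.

V·X = Y·Q·ΔS·θ_c gives V = 0.423 × 51200 × (311 − 4.49) × 12.1 / 3200 = 25101 m³.

V ≈ 25100 m³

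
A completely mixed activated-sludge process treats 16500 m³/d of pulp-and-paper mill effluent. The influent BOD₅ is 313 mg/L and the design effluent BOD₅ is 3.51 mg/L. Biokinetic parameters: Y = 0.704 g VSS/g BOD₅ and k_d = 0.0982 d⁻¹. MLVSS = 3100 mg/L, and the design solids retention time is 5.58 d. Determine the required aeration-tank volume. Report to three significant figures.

V ≈ 4180 m³

Steady-state biomass mass balance: V·X·(1 + k_d·θ_c) = Y·Q·(S₀ − S)·θ_c, so V = 0.704 × 16500 × (313 − 3.51) × 5.58 / [3100 × (1 + 0.0982 × 5.58)] = 2.01×10^7 / 4799 = 4180 m³.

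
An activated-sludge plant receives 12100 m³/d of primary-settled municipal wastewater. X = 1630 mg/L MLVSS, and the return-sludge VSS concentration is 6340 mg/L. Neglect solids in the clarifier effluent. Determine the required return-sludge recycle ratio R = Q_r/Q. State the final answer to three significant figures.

R ≈ 0.346

Mass balance around the secondary clarifier (neglecting effluent solids): R = X / (X_r − X) = 1630 / (6340 − 1630) = 0.3461.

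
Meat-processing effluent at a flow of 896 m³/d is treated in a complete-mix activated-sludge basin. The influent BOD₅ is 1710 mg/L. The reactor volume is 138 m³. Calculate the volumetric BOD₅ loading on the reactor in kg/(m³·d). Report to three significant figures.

Volumetric loading L_v = Q·S₀ / V = 896 × 1710 g/m³ / 138.0 m³ = 11103 g/(m³·d) = 11.10 kg BOD₅/(m³·d).

L_v ≈ 11.1 kg BOD₅/(m³·d)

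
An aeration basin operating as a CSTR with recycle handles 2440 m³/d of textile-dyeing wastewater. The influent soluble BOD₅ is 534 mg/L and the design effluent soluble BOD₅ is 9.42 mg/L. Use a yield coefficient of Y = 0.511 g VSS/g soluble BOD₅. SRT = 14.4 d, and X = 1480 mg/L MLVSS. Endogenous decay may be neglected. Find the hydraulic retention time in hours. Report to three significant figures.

Biomass mass balance (decay neglected): V·X = Y·Q·(S₀ − S)·θ_c, so V = 0.511 × 2440 × (534 − 9.42) × 14.4 / 1480 = 6364 m³.
τ = V/Q = 6364/2440 = 2.608 d, or 62.60 h.

τ ≈ 62.6 h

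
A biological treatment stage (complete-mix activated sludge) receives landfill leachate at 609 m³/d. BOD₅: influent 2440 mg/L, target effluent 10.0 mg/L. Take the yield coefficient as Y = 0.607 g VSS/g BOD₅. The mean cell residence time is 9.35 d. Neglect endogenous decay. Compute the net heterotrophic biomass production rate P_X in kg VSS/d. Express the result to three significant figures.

P_X ≈ 898 kg VSS/d

With endogenous decay neglected, the observed yield equals the true yield: Y_obs = Y = 0.607 g VSS/g BOD₅.
Q·(S₀ − S) = 609 × (2440 − 10.0) × 10⁻³ = 1480 kg/d removed.
Biomass produced: P_X = Y_obs·Q·ΔS = 0.6070 × 1480 ≈ 898.3 kg VSS/d.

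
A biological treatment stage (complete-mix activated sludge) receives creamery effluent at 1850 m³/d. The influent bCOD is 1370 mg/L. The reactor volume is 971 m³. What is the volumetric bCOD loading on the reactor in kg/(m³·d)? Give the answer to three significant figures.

Applied bCOD load per unit volume = Q·S₀/V = (1850 × 1370/1000)/971.0 = 2.610 kg bCOD·m⁻³·d⁻¹.

L_v ≈ 2.61 kg bCOD/(m³·d)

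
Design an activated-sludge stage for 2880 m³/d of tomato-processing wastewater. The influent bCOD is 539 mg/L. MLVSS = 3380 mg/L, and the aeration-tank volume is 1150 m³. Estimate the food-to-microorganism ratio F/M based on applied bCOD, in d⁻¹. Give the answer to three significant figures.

F/M ≈ 0.399 d⁻¹

Food-to-microorganism ratio F/M = Q S₀ / (V X) = 2880 × 539 / (1150 × 3380) = 0.3994 d⁻¹.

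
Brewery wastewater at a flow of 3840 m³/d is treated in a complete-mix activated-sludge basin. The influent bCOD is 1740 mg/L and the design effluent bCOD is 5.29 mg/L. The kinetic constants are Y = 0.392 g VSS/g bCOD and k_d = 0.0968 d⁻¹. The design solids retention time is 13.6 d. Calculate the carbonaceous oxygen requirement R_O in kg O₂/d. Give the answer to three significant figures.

R_O ≈ 5060 kg O₂/d

Correct the yield for decay: Y_obs = Y/(1 + k_d θ_c) = 0.392 / (1 + 0.0968 × 13.6) = 0.392 / 2.316 = 0.1692.
ΔS = 1740 − 5.29 = 1735 mg/L, so the substrate removal rate is 3840 × 1735/1000 = 6661 kg bCOD/d.
Biomass synthesised: P_X = Y_obs × 6661 = 1127 kg VSS/d.
R_O = Q·ΔS − 1.42 P_X = 6661 − 1601 = 5061 kg O₂/d.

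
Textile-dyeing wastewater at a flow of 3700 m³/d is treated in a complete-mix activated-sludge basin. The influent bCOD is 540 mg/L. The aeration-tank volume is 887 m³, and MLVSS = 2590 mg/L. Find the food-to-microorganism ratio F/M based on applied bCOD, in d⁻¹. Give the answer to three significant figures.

F/M = applied load / biomass = Q·S₀/(V·X) = 3700 × 540 / (887.0 × 2590) = 0.8697 d⁻¹.

F/M ≈ 0.870 d⁻¹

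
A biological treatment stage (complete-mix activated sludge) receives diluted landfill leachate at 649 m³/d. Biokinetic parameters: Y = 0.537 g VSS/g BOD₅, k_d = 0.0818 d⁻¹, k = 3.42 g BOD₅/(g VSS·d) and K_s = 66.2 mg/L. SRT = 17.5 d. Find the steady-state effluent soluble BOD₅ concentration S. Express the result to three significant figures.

Effluent substrate depends only on kinetics and SRT: S = K_s(1 + k_d θ_c) / [θ_c(Yk − k_d) − 1] = 66.2 × (1 + 0.0818 × 17.5) / [17.5 × (0.537 × 3.42 − 0.0818) − 1] = 161.0 / 29.71 = 5.418 mg/L.

S ≈ 5.42 mg/L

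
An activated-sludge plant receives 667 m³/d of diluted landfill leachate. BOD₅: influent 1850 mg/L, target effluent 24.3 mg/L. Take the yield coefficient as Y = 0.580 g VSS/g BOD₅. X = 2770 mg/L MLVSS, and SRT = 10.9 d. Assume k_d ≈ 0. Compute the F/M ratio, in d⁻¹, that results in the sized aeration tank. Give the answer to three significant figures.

F/M ≈ 0.160 d⁻¹

V·X = Y·Q·ΔS·θ_c gives V = 0.580 × 667 × (1850 − 24.3) × 10.9 / 2770 = 2779 m³.
F/M = Q·S₀ / (V·X) = 667 × 1850 / (2779 × 2770) = 0.1603 g BOD₅·(g VSS·d)⁻¹.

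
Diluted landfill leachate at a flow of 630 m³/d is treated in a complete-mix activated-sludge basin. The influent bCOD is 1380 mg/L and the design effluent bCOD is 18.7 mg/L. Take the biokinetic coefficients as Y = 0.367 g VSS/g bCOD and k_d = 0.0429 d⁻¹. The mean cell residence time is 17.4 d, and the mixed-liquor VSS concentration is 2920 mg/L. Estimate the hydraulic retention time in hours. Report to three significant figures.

τ ≈ 40.9 h

Steady-state biomass mass balance: V·X·(1 + k_d·θ_c) = Y·Q·(S₀ − S)·θ_c, so V = 0.367 × 630 × (1380 − 18.7) × 17.4 / [2920 × (1 + 0.0429 × 17.4)] = 5.48×10^6 / 5100 = 1074 m³.
Hydraulic retention time τ = V/Q = 1074 / 630 = 1.705 d = 40.91 h.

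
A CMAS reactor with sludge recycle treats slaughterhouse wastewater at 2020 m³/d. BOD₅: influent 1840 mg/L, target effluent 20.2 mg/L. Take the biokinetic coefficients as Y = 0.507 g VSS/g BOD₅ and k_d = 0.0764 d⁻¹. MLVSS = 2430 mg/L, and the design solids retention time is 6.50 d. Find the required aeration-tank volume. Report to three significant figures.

Rearranging the biomass balance for a CMAS with decay, V = Y·Q·ΔS·θ_c / [X·(1+k_d θ_c)] = 0.507 × 2020 × (1840 − 20.2) × 6.50 / [2430 × (1 + 0.0764 × 6.50)] = 1.21×10^7 / 3637 = 3331 m³.

V ≈ 3330 m³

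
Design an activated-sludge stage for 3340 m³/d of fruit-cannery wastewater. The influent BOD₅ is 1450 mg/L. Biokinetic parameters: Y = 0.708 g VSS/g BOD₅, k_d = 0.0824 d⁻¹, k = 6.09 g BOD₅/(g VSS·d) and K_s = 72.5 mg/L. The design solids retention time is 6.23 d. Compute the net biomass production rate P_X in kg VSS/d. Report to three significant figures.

P_X ≈ 2260 kg VSS/d

Effluent substrate depends only on kinetics and SRT: S = K_s(1 + k_d θ_c) / [θ_c(Yk − k_d) − 1] = 72.5 × (1 + 0.0824 × 6.23) / [6.23 × (0.708 × 6.09 − 0.0824) − 1] = 109.7 / 25.35 = 4.328 mg/L.
The observed yield is Y_obs = Y/(1 + k_d·θ_c) = 0.708 / (1 + 0.0824 × 6.23) = 0.708 / 1.513 = 0.4678 g VSS per g BOD₅ removed.
Q·(S₀ − S) = 3340 × (1450 − 4.33) × 10⁻³ = 4829 kg/d removed.
P_X = Y_obs · Q(S₀ − S) = 0.4678 × 4829 = 2259 kg VSS/d.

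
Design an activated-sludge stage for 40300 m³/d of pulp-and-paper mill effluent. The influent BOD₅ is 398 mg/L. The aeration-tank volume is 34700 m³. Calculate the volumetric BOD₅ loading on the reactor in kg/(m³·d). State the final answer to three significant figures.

Volumetric loading L_v = Q·S₀ / V = 40300 × 398 g/m³ / 34700 m³ = 462.2 g/(m³·d) = 0.4622 kg BOD₅/(m³·d).

L_v ≈ 0.462 kg BOD₅/(m³·d)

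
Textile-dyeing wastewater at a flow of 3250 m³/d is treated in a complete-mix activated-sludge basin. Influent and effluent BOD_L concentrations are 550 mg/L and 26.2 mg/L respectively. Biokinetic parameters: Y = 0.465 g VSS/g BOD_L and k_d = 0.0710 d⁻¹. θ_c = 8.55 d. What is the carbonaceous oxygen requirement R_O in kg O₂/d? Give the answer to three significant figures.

Correct the yield for decay: Y_obs = Y/(1 + k_d θ_c) = 0.465 / (1 + 0.0710 × 8.55) = 0.465 / 1.607 = 0.2894.
Q·(S₀ − S) = 3250 × (550 − 26.2) × 10⁻³ = 1702 kg/d removed.
Biomass synthesised: P_X = Y_obs × 1702 = 492.6 kg VSS/d.
R_O = Q·ΔS − 1.42 P_X = 1702 − 699.5 = 1003 kg O₂/d.

R_O ≈ 1000 kg O₂/d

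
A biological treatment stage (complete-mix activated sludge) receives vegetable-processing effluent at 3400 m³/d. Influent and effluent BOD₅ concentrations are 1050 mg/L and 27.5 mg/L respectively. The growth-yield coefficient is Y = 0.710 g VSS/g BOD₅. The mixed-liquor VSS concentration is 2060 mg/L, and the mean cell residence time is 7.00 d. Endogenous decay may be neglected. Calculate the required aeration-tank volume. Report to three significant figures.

V ≈ 8390 m³

Biomass mass balance (decay neglected): V·X = Y·Q·(S₀ − S)·θ_c, so V = 0.710 × 3400 × (1050 − 27.5) × 7.00 / 2060 = 8387 m³.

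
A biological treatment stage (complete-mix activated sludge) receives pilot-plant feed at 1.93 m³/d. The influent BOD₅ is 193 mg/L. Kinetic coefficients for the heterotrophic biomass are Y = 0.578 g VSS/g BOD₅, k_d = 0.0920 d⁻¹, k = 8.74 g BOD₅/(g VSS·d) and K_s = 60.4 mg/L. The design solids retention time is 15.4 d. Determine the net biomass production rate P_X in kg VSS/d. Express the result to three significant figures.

P_X ≈ 0.0882 kg VSS/d

For a completely mixed reactor with recycle the Lawrence–McCarty relation gives S = K_s·(1 + k_d·θ_c) / [θ_c·(Y·k − k_d) − 1] = 60.4 × (1 + 0.0920 × 15.4) / [15.4 × (0.578 × 8.74 − 0.0920) − 1] = 146.0 / 75.38 = 1.937 mg/L.
The observed yield is Y_obs = Y/(1 + k_d·θ_c) = 0.578 / (1 + 0.0920 × 15.4) = 0.578 / 2.417 = 0.2392 g VSS per g BOD₅ removed.
Q·(S₀ − S) = 1.93 × (193 − 1.94) × 10⁻³ = 0.3687 kg/d removed.
Net biomass production P_X = Y_obs × Q·(S₀ − S) = 0.2392 × 0.3687 = 0.08819 kg VSS/d.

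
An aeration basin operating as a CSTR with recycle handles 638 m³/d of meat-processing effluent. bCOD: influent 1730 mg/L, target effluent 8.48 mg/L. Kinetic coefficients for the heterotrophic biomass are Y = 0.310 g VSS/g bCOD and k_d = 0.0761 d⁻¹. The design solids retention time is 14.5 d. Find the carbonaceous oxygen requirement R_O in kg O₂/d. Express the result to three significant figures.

Correct the yield for decay: Y_obs = Y/(1 + k_d θ_c) = 0.310 / (1 + 0.0761 × 14.5) = 0.310 / 2.103 = 0.1474.
Substrate removed = Q·(S₀ − S) = 638 m³/d × (1730 − 8.48) g/m³ = 1.1×10^6 g/d = 1098 kg/d.
P_X = Y_obs·Q·(S₀ − S) = 0.1474 × 1098 = 161.9 kg VSS/d.
Carbonaceous O₂ demand = substrate oxidised − cell-mass equivalent = 1098 − 1.42 × 161.9 = 868.5 kg O₂/d.

R_O ≈ 868 kg O₂/d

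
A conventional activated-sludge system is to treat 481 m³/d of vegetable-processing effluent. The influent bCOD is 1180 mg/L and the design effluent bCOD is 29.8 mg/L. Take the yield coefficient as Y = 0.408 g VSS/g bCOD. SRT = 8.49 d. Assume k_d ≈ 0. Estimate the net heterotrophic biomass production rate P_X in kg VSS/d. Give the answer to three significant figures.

P_X ≈ 226 kg VSS/d

No decay correction is needed, so Y_obs = Y = 0.408.
Q·(S₀ − S) = 481 × (1180 − 29.8) × 10⁻³ = 553.2 kg/d removed.
Biomass produced: P_X = Y_obs·Q·ΔS = 0.4080 × 553.2 ≈ 225.7 kg VSS/d.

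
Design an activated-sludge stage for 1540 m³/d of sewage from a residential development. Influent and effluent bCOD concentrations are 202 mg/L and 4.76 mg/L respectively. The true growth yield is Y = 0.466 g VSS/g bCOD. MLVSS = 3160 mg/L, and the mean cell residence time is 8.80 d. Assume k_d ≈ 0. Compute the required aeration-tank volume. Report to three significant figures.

V·X = Y·Q·ΔS·θ_c gives V = 0.466 × 1540 × (202 − 4.76) × 8.80 / 3160 = 394.2 m³.

V ≈ 394 m³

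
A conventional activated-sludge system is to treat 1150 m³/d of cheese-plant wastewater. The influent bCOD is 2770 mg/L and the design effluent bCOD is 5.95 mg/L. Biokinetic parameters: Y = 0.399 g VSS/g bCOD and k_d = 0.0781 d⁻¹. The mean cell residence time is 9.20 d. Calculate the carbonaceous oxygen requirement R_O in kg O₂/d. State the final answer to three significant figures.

R_O ≈ 2130 kg O₂/d

Y_obs = Y / (1 + k_d θ_c) = 0.399 / (1 + 0.0781 × 9.20) = 0.399 / 1.719 = 0.2322.
Substrate removed = Q·(S₀ − S) = 1150 m³/d × (2770 − 5.95) g/m³ = 3.18×10^6 g/d = 3179 kg/d.
Net sludge production P_X = 0.2322 × 3179 = 738.0 kg VSS/d.
R_O = Q·ΔS − 1.42 P_X = 3179 − 1048 = 2131 kg O₂/d.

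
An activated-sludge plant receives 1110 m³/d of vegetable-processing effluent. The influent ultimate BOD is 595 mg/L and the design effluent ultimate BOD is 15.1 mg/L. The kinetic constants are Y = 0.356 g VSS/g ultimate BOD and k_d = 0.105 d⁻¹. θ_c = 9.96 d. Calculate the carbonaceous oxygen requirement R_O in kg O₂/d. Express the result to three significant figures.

R_O ≈ 485 kg O₂/d

Y_obs = Y / (1 + k_d θ_c) = 0.356 / (1 + 0.105 × 9.96) = 0.356 / 2.046 = 0.1740.
Mass of ultimate BOD removed per day: Q(S₀ − S) = 1110 × 579.9 g/m³ = 643.7 kg/d.
P_X = Y_obs·Q·(S₀ − S) = 0.1740 × 643.7 = 112.0 kg VSS/d.
R_O = Q·(S₀ − S) − 1.42·P_X = 643.7 − 1.42 × 112.0 = 484.6 kg O₂/d.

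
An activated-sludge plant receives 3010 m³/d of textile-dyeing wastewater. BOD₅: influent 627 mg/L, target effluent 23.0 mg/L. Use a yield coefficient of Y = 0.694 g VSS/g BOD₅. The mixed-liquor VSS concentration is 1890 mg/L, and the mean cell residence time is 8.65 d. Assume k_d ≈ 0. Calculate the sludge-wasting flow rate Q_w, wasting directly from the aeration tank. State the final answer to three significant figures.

With k_d = 0 the design equation reduces to V = Y Q (S₀−S) θ_c / X = 0.694 × 3010 × (627 − 23.0) × 8.65 / 1890 = 5775 m³.
Wasting from the aeration tank: Q_w = V / θ_c = 5775 / 8.65 = 667.6 m³/d.

Q_w ≈ 668 m³/d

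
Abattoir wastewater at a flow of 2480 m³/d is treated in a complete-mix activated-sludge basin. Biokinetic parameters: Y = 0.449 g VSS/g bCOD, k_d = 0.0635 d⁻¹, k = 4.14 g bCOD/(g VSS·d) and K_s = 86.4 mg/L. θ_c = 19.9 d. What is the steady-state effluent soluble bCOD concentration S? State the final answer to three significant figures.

From the Monod/SRT balance for a CMAS, S = K_s·(1+k_d θ_c)/[θ_c·(Y k − k_d) − 1] = 86.4 × (1 + 0.0635 × 19.9) / [19.9 × (0.449 × 4.14 − 0.0635) − 1] = 195.6 / 34.73 = 5.632 mg/L.

S ≈ 5.63 mg/L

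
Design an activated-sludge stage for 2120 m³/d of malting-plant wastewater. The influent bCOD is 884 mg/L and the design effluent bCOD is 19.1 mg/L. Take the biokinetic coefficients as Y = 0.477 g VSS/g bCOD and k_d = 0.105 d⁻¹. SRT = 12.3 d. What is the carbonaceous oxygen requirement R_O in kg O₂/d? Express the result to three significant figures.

R_O ≈ 1290 kg O₂/d

Y_obs = Y / (1 + k_d θ_c) = 0.477 / (1 + 0.105 × 12.3) = 0.477 / 2.292 = 0.2082.
Q·(S₀ − S) = 2120 × (884 − 19.1) × 10⁻³ = 1834 kg/d removed.
P_X = Y_obs·Q·(S₀ − S) = 0.2082 × 1834 = 381.7 kg VSS/d.
R_O = Q·(S₀ − S) − 1.42·P_X = 1834 − 1.42 × 381.7 = 1292 kg O₂/d.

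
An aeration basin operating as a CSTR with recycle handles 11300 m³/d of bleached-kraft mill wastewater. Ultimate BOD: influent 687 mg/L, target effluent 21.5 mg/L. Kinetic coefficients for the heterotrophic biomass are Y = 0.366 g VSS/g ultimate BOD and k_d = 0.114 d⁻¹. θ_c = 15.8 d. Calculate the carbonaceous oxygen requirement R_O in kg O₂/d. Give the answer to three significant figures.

R_O ≈ 6120 kg O₂/d

The observed yield is Y_obs = Y/(1 + k_d·θ_c) = 0.366 / (1 + 0.114 × 15.8) = 0.366 / 2.801 = 0.1307 g VSS per g ultimate BOD removed.
ΔS = 687 − 21.5 = 665.5 mg/L, so the substrate removal rate is 11300 × 665.5/1000 = 7520 kg ultimate BOD/d.
Net sludge production P_X = 0.1307 × 7520 = 982.6 kg VSS/d.
Carbonaceous O₂ demand = substrate oxidised − cell-mass equivalent = 7520 − 1.42 × 982.6 = 6125 kg O₂/d.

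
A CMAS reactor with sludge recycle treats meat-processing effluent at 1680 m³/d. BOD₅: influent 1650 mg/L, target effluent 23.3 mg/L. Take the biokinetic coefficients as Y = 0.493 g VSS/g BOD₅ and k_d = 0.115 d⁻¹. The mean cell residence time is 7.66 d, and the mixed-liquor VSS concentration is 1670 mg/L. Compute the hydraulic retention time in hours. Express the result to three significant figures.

Rearranging the biomass balance for a CMAS with decay, V = Y·Q·ΔS·θ_c / [X·(1+k_d θ_c)] = 0.493 × 1680 × (1650 − 23.3) × 7.66 / [1670 × (1 + 0.115 × 7.66)] = 1.03×10^7 / 3141 = 3286 m³.
Hydraulic retention time τ = V/Q = 3286 / 1680 = 1.956 d = 46.94 h.

τ ≈ 46.9 h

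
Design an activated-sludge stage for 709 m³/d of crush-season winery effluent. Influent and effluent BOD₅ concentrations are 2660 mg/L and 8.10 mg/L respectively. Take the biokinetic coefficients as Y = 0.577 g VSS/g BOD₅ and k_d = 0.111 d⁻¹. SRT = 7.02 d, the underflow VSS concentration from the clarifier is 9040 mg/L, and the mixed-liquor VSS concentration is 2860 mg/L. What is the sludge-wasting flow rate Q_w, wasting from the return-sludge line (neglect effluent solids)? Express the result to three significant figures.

Steady-state biomass mass balance: V·X·(1 + k_d·θ_c) = Y·Q·(S₀ − S)·θ_c, so V = 0.577 × 709 × (2660 − 8.10) × 7.02 / [2860 × (1 + 0.111 × 7.02)] = 7.62×10^6 / 5089 = 1497 m³.
Q_w = (V·X)/(θ_c X_r) = 1497 × 2860 / (7.02 × 9040) = 67.45 m³/d.

Q_w ≈ 67.4 m³/d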